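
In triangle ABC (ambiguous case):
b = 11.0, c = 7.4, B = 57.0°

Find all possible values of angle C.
b/sin(B) = c/sin(C)  ⇒  sin(C) = c·sin(B)/b = 7.4·sin(57.0°)/11.0
sin(57.0°) ≈ 0.838671
sin(C) ≈ 7.4·0.838671/11.0 ≈ 6.20616/11.0 ≈ 0.564197
Candidate 1: C₁ = arcsin(0.564197) ≈ 34.3465°  →  A = 180° − 57.0° − 34.3465° ≈ 88.6535° > 0, valid
Candidate 2: C₂ = 180° − C₁ ≈ 145.653°  →  A = 180° − 57.0° − 145.653° ≈ -22.6535° ≤ 0, not a valid triangle

C = 34.35° (one solution)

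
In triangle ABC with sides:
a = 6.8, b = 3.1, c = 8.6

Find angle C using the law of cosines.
c² = a² + b² − 2ab·cos(C)  ⇒  cos(C) = (a² + b² − c²)/(2ab)
cos(C) = (6.8² + 3.1² − 8.6²)/(2·6.8·3.1) = (46.24 + 9.61 − 73.96)/42.16 = -18.11/42.16 ≈ -0.429554
C = arccos(-0.429554) ≈ 115.439°

C = 115.4°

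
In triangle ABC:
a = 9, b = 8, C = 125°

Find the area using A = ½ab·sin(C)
A = ½·a·b·sin(C) = ½·9·8·sin(125°)
sin(125°) ≈ 0.819152
A ≈ ½·72·0.819152 = 36·0.819152 ≈ 29.4895

Area = 29.49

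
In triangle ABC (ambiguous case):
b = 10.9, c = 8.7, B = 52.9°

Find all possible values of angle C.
b/sin(B) = c/sin(C)  ⇒  sin(C) = c·sin(B)/b = 8.7·sin(52.9°)/10.9
sin(52.9°) ≈ 0.797584
sin(C) ≈ 8.7·0.797584/10.9 ≈ 6.93898/10.9 ≈ 0.636604
Candidate 1: C₁ = arcsin(0.636604) ≈ 39.539°  →  A = 180° − 52.9° − 39.539° ≈ 87.561° > 0, valid
Candidate 2: C₂ = 180° − C₁ ≈ 140.461°  →  A = 180° − 52.9° − 140.461° ≈ -13.361° ≤ 0, not a valid triangle

C = 39.54° (one solution)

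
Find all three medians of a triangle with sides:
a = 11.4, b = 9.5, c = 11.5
Median formula: m_a = ½√(2b² + 2c² − a²) (and cyclically). a² = 129.96, b² = 90.25, c² = 132.25.
m_a = ½√(2·90.25 + 2·132.25 − 129.96) = ½√315.04 ≈ ½·17.7494 ≈ 8.87468
m_b = ½√(2·129.96 + 2·132.25 − 90.25) = ½√434.17 ≈ ½·20.8367 ≈ 10.4184
m_c = ½√(2·129.96 + 2·90.25 − 132.25) = ½√308.17 ≈ ½·17.5548 ≈ 8.77739

m_a = 8.875, m_b = 10.42, m_c = 8.777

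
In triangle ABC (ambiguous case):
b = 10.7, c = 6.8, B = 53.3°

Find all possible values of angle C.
b/sin(B) = c/sin(C)  ⇒  sin(C) = c·sin(B)/b = 6.8·sin(53.3°)/10.7
sin(53.3°) ≈ 0.801776
sin(C) ≈ 6.8·0.801776/10.7 ≈ 5.45207/10.7 ≈ 0.50954
Candidate 1: C₁ = arcsin(0.50954) ≈ 30.6332°  →  A = 180° − 53.3° − 30.6332° ≈ 96.0668° > 0, valid
Candidate 2: C₂ = 180° − C₁ ≈ 149.367°  →  A = 180° − 53.3° − 149.367° ≈ -22.6668° ≤ 0, not a valid triangle

C = 30.63° (one solution)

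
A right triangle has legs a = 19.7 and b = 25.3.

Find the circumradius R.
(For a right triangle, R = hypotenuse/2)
Hypotenuse c = √(a² + b²) = √(388.09 + 640.09) = √1028.18 ≈ 32.0652
R = c/2 ≈ 32.0652/2 ≈ 16.0326

R = 16.03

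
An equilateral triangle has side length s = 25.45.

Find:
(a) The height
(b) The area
(a) The height splits the triangle into two 30-60-90 halves: h = s·√3/2 = 25.45·1.73205/2 ≈ 44.0807/2 ≈ 22.0403
(b) Area = (√3/4)·s² = (√3/4)·25.45² = (√3/4)·647.7025 ≈ 0.433013·647.7025 ≈ 280.463

Height = 22.04, Area = 280.5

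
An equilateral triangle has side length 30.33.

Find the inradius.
r = Area/s with s the semi-perimeter.
Area = (√3/4)·30.33² = (√3/4)·919.9089 ≈ 0.433013·919.9089 ≈ 398.332
s = 3·30.33/2 = 45.495
r ≈ 398.332/45.495 ≈ 8.75552
(Equivalently r = side/(2√3) = 30.33/3.4641 ≈ 8.75552.)

r = 8.756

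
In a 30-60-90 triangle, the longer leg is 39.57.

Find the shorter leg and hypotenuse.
In a 30-60-90 triangle the sides are in ratio 1 : √3 : 2, so short leg = long leg/√3 and hypotenuse = 2·(short leg).
Short leg = 39.57/√3 ≈ 39.57/1.73205 ≈ 22.8458
Hypotenuse = 2·22.8458 ≈ 45.6915

Short leg = 22.85, Hypotenuse = 45.69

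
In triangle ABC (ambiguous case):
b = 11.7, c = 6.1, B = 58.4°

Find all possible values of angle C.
b/sin(B) = c/sin(C)  ⇒  sin(C) = c·sin(B)/b = 6.1·sin(58.4°)/11.7
sin(58.4°) ≈ 0.851727
sin(C) ≈ 6.1·0.851727/11.7 ≈ 5.19553/11.7 ≈ 0.444063
Candidate 1: C₁ = arcsin(0.444063) ≈ 26.3634°  →  A = 180° − 58.4° − 26.3634° ≈ 95.2366° > 0, valid
Candidate 2: C₂ = 180° − C₁ ≈ 153.637°  →  A = 180° − 58.4° − 153.637° ≈ -32.0366° ≤ 0, not a valid triangle

C = 26.36° (one solution)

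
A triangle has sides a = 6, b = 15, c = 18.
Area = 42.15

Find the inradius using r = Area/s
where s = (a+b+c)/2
s = (6 + 15 + 18)/2 = 39/2 = 19.5
r = Area/s = 42.15/19.5 ≈ 2.16154

r = 2.162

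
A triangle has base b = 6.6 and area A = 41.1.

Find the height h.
A = ½·b·h  ⇒  h = 2A/b = 2·41.1/6.6 = 82.2/6.6 ≈ 12.4545

h = 12.45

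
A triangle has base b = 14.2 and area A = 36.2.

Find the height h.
A = ½·b·h  ⇒  h = 2A/b = 2·36.2/14.2 = 72.4/14.2 ≈ 5.09859

h = 5.099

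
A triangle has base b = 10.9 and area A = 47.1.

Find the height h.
A = ½·b·h  ⇒  h = 2A/b = 2·47.1/10.9 = 94.2/10.9 ≈ 8.6422

h = 8.642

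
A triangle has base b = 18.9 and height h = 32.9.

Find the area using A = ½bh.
A = ½·b·h = ½·18.9·32.9 = ½·621.81 = 310.905

Area = 310.905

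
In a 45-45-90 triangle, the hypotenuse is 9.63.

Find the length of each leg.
In a 45-45-90 triangle hypotenuse = leg·√2, so leg = hypotenuse/√2.
Leg = 9.63/√2 ≈ 9.63/1.41421 ≈ 6.80944

Each leg = 6.809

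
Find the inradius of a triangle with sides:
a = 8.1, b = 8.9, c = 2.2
r = Area/s where s is the semi-perimeter.
s = (8.1 + 8.9 + 2.2)/2 = 19.2/2 = 9.6
Area = √(s(s−a)(s−b)(s−c)) = √(9.6·1.5·0.7·7.4) ≈ √74.592 ≈ 8.63667
r ≈ 8.63667/9.6 ≈ 0.899653

r = 0.8997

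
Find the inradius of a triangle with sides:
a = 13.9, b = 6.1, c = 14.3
r = Area/s where s is the semi-perimeter.
s = (13.9 + 6.1 + 14.3)/2 = 34.3/2 = 17.15
Area = √(s(s−a)(s−b)(s−c)) = √(17.15·3.25·11.05·2.85) ≈ √1755.31 ≈ 41.8965
r ≈ 41.8965/17.15 ≈ 2.44294

r = 2.443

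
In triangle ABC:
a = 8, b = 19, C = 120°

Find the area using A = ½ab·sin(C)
A = ½·a·b·sin(C) = ½·8·19·sin(120°)
sin(120°) ≈ 0.866025
A ≈ ½·152·0.866025 = 76·0.866025 ≈ 65.8179

Area = 65.82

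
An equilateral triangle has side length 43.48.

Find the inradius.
r = Area/s with s the semi-perimeter.
Area = (√3/4)·43.48² = (√3/4)·1890.5104 ≈ 0.433013·1890.5104 ≈ 818.615
s = 3·43.48/2 = 65.22
r ≈ 818.615/65.22 ≈ 12.5516
(Equivalently r = side/(2√3) = 43.48/3.4641 ≈ 12.5516.)

r = 12.55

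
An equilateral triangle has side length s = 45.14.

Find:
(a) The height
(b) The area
(a) The height splits the triangle into two 30-60-90 halves: h = s·√3/2 = 45.14·1.73205/2 ≈ 78.1848/2 ≈ 39.0924
(b) Area = (√3/4)·s² = (√3/4)·45.14² = (√3/4)·2037.6196 ≈ 0.433013·2037.6196 ≈ 882.315

Height = 39.09, Area = 882.3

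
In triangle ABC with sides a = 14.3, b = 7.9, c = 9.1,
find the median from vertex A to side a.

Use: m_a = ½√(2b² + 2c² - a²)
m_a = ½√(2·7.9² + 2·9.1² − 14.3²) = ½√(2·62.41 + 2·82.81 − 204.49) = ½√(124.82 + 165.62 − 204.49) = ½√85.95
√85.95 ≈ 9.27092, so m_a ≈ 4.63546

m_a = 4.635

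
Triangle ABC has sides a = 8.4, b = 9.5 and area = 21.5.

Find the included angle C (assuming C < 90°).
Area = ½·a·b·sin(C)  ⇒  sin(C) = 2·Area/(a·b) = 2·21.5/(8.4·9.5) = 43/79.8 ≈ 0.538847
C = arcsin(0.538847) ≈ 32.6052° (taking the acute solution since C < 90°)

C = 32.61°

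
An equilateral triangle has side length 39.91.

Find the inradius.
r = Area/s with s the semi-perimeter.
Area = (√3/4)·39.91² = (√3/4)·1592.8081 ≈ 0.433013·1592.8081 ≈ 689.706
s = 3·39.91/2 = 59.865
r ≈ 689.706/59.865 ≈ 11.521
(Equivalently r = side/(2√3) = 39.91/3.4641 ≈ 11.521.)

r = 11.52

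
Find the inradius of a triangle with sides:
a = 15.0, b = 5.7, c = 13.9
r = Area/s where s is the semi-perimeter.
s = (15.0 + 5.7 + 13.9)/2 = 34.6/2 = 17.3
Area = √(s(s−a)(s−b)(s−c)) = √(17.3·2.3·11.6·3.4) ≈ √1569.32 ≈ 39.6146
r ≈ 39.6146/17.3 ≈ 2.28986

r = 2.29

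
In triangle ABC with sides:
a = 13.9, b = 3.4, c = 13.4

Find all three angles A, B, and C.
Law of cosines for each angle (a² = 193.21, b² = 11.56, c² = 179.56):
cos(A) = (b² + c² − a²)/(2bc) = (11.56 + 179.56 − 193.21)/(2·3.4·13.4) = -2.09/91.12 ≈ -0.0229368  ⇒  A ≈ 91.3143°
cos(B) = (a² + c² − b²)/(2ac) = (193.21 + 179.56 − 11.56)/(2·13.9·13.4) = 361.21/372.52 ≈ 0.969639  ⇒  B ≈ 14.1546°
cos(C) = (a² + b² − c²)/(2ab) = (193.21 + 11.56 − 179.56)/(2·13.9·3.4) = 25.21/94.52 ≈ 0.266716  ⇒  C ≈ 74.5311°
Check: A + B + C ≈ 180°

A = 91.31°, B = 14.15°, C = 74.53°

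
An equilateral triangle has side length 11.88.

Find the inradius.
r = Area/s with s the semi-perimeter.
Area = (√3/4)·11.88² = (√3/4)·141.1344 ≈ 0.433013·141.1344 ≈ 61.113
s = 3·11.88/2 = 17.82
r ≈ 61.113/17.82 ≈ 3.42946
(Equivalently r = side/(2√3) = 11.88/3.4641 ≈ 3.42946.)

r = 3.429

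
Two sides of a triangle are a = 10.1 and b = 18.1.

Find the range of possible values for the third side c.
Triangle inequality: |a − b| < c < a + b
|a − b| = |10.1 − 18.1| = 8
a + b = 10.1 + 18.1 = 28.2

8 < c < 28.2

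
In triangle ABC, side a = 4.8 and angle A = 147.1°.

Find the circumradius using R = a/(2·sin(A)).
R = a/(2·sin(A)) = 4.8/(2·sin(147.1°))
sin(147.1°) ≈ 0.543174
R ≈ 4.8/(2·0.543174) = 4.8/1.08635 ≈ 4.41847

R = 4.418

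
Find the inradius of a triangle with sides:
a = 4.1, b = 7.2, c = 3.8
r = Area/s where s is the semi-perimeter.
s = (4.1 + 7.2 + 3.8)/2 = 15.1/2 = 7.55
Area = √(s(s−a)(s−b)(s−c)) = √(7.55·3.45·0.35·3.75) ≈ √34.1873 ≈ 5.84699
r ≈ 5.84699/7.55 ≈ 0.774436

r = 0.7744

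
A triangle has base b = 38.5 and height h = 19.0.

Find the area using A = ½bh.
A = ½·b·h = ½·38.5·19.0 = ½·731.5 = 365.75

Area = 365.75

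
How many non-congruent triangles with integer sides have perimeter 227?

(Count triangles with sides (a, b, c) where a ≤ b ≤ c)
Let a ≤ b ≤ c with a + b + c = 227. The only binding inequality is a + b > c, i.e. 227 − c > c, so c < 227/2; and c ≥ 227/3 since c is the largest side.
So 76 ≤ c ≤ 113. For each c, b runs from ⌈(227 − c)/2⌉ up to c (then a = 227 − b − c satisfies 1 ≤ a ≤ b automatically), giving c − ⌈(227 − c)/2⌉ + 1 choices.
Summing over c: 1 + 3 + 4 + 6 + … + 55 + 57  (38 terms, c = 76, …, 113) = 1102
Check (closed form: nearest integer to p²/48 for even p, (p+3)²/48 for odd p): (227+3)²/48 = 230²/48 = 52900/48 ≈ 1102.08 → 1102

1102 triangles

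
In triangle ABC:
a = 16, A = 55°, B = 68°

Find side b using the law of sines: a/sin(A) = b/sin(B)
a/sin(A) = b/sin(B)  ⇒  b = a·sin(B)/sin(A) = 16·sin(68°)/sin(55°)
sin(68°) ≈ 0.927184, sin(55°) ≈ 0.819152
b ≈ 16·0.927184/0.819152 ≈ 14.8349/0.819152 ≈ 18.1101

b = 18.11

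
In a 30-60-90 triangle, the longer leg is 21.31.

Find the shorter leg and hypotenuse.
In a 30-60-90 triangle the sides are in ratio 1 : √3 : 2, so short leg = long leg/√3 and hypotenuse = 2·(short leg).
Short leg = 21.31/√3 ≈ 21.31/1.73205 ≈ 12.3033
Hypotenuse = 2·12.3033 ≈ 24.6067

Short leg = 12.3, Hypotenuse = 24.61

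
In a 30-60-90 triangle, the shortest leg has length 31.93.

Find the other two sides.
In a 30-60-90 triangle the sides are in ratio 1 : √3 : 2 (short leg : long leg : hypotenuse).
Long leg = 31.93·√3 ≈ 31.93·1.73205 ≈ 55.3044
Hypotenuse = 2·31.93 = 63.86

Long leg = 31.93√3 = 55.3, Hypotenuse = 63.86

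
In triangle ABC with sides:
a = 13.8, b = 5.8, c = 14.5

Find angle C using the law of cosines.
c² = a² + b² − 2ab·cos(C)  ⇒  cos(C) = (a² + b² − c²)/(2ab)
cos(C) = (13.8² + 5.8² − 14.5²)/(2·13.8·5.8) = (190.44 + 33.64 − 210.25)/160.08 = 13.83/160.08 ≈ 0.0863943
C = arccos(0.0863943) ≈ 85.0438°

C = 85.04°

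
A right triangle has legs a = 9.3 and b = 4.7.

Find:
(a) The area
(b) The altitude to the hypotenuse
(a) The legs are perpendicular, so Area = ½·a·b = ½·9.3·4.7 = ½·43.71 = 21.855
(b) Hypotenuse c = √(a² + b²) = √(86.49 + 22.09) = √108.58 ≈ 10.4202
    Area = ½·c·h_c  ⇒  h_c = 2·Area/c = 43.71/10.4202 ≈ 4.19475

Area = 21.855, h_c = 4.195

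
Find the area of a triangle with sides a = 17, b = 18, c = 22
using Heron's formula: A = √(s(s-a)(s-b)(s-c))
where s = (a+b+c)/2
s = (17 + 18 + 22)/2 = 57/2 = 28.5
s − a = 11.5, s − b = 10.5, s − c = 6.5
s(s−a)(s−b)(s−c) = 28.5·11.5·10.5·6.5 = 22368.9375
Area = √22368.9375 ≈ 149.562

s = 28.5, Area = 149.6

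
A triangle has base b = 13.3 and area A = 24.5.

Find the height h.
A = ½·b·h  ⇒  h = 2A/b = 2·24.5/13.3 = 49/13.3 ≈ 3.68421

h = 3.684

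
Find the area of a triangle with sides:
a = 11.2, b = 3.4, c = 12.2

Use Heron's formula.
s = (11.2 + 3.4 + 12.2)/2 = 26.8/2 = 13.4
s − a = 2.2, s − b = 10, s − c = 1.2
s(s−a)(s−b)(s−c) = 13.4·2.2·10·1.2 ≈ 353.76
Area = √353.76 ≈ 18.8085

Area = 18.81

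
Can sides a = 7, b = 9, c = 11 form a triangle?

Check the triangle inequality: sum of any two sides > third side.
a + b vs c: 7 + 9 = 16 > 11  ✓
a + c vs b: 7 + 11 = 18 > 9  ✓
b + c vs a: 9 + 11 = 20 > 7  ✓

Yes, triangle inequality satisfied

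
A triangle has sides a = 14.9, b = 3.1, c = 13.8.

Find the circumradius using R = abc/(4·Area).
First find the area with Heron's formula.
s = (14.9 + 3.1 + 13.8)/2 = 15.9
Area = √(s(s−a)(s−b)(s−c)) = √(15.9·1·12.8·2.1) ≈ √427.392 ≈ 20.6735
abc = 14.9·3.1·13.8 = 637.422
R = abc/(4·Area) ≈ 637.422/(4·20.6735) = 637.422/82.6938 ≈ 7.70822

R = 7.708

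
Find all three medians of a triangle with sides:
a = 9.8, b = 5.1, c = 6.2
Median formula: m_a = ½√(2b² + 2c² − a²) (and cyclically). a² = 96.04, b² = 26.01, c² = 38.44.
m_a = ½√(2·26.01 + 2·38.44 − 96.04) = ½√32.86 ≈ ½·5.73236 ≈ 2.86618
m_b = ½√(2·96.04 + 2·38.44 − 26.01) = ½√242.95 ≈ ½·15.5869 ≈ 7.79343
m_c = ½√(2·96.04 + 2·26.01 − 38.44) = ½√205.66 ≈ ½·14.3409 ≈ 7.17043

m_a = 2.866, m_b = 7.793, m_c = 7.17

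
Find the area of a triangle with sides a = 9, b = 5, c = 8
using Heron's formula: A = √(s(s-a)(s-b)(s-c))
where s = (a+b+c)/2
s = (9 + 5 + 8)/2 = 22/2 = 11
s − a = 2, s − b = 6, s − c = 3
s(s−a)(s−b)(s−c) = 11·2·6·3 = 396
Area = √396 ≈ 19.8997

s = 11.0, Area = 19.9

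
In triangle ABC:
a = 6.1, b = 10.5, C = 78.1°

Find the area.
Two sides and the included angle (SAS): A = ½·a·b·sin(C) = ½·6.1·10.5·sin(78.1°)
sin(78.1°) ≈ 0.978509
A ≈ ½·64.05·0.978509 = 32.025·0.978509 ≈ 31.3368

Area = 31.34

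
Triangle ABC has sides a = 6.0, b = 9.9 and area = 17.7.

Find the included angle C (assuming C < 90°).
Area = ½·a·b·sin(C)  ⇒  sin(C) = 2·Area/(a·b) = 2·17.7/(6.0·9.9) = 35.4/59.4 ≈ 0.59596
C = arcsin(0.59596) ≈ 36.5811° (taking the acute solution since C < 90°)

C = 36.58°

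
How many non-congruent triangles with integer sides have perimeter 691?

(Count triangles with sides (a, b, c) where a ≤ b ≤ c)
Let a ≤ b ≤ c with a + b + c = 691. The only binding inequality is a + b > c, i.e. 691 − c > c, so c < 691/2; and c ≥ 691/3 since c is the largest side.
So 231 ≤ c ≤ 345. For each c, b runs from ⌈(691 − c)/2⌉ up to c (then a = 691 − b − c satisfies 1 ≤ a ≤ b automatically), giving c − ⌈(691 − c)/2⌉ + 1 choices.
Summing over c: 2 + 3 + 5 + 6 + … + 171 + 173  (115 terms, c = 231, …, 345) = 10034
Check (closed form: nearest integer to p²/48 for even p, (p+3)²/48 for odd p): (691+3)²/48 = 694²/48 = 481636/48 ≈ 10034.08 → 10034

10034 triangles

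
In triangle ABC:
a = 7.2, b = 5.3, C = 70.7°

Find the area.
Two sides and the included angle (SAS): A = ½·a·b·sin(C) = ½·7.2·5.3·sin(70.7°)
sin(70.7°) ≈ 0.943801
A ≈ ½·38.16·0.943801 = 19.08·0.943801 ≈ 18.0077

Area = 18.01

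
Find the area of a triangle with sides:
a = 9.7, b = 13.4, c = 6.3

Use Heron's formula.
s = (9.7 + 13.4 + 6.3)/2 = 29.4/2 = 14.7
s − a = 5, s − b = 1.3, s − c = 8.4
s(s−a)(s−b)(s−c) = 14.7·5·1.3·8.4 ≈ 802.62
Area = √802.62 ≈ 28.3305

Area = 28.33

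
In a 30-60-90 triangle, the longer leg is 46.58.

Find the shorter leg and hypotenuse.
In a 30-60-90 triangle the sides are in ratio 1 : √3 : 2, so short leg = long leg/√3 and hypotenuse = 2·(short leg).
Short leg = 46.58/√3 ≈ 46.58/1.73205 ≈ 26.893
Hypotenuse = 2·26.893 ≈ 53.786

Short leg = 26.89, Hypotenuse = 53.79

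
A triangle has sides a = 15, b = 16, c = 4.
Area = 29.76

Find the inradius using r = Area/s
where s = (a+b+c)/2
s = (15 + 16 + 4)/2 = 35/2 = 17.5
r = Area/s = 29.76/17.5 ≈ 1.70057

r = 1.701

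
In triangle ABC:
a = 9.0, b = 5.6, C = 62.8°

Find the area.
Two sides and the included angle (SAS): A = ½·a·b·sin(C) = ½·9.0·5.6·sin(62.8°)
sin(62.8°) ≈ 0.889416
A ≈ ½·50.4·0.889416 = 25.2·0.889416 ≈ 22.4133

Area = 22.41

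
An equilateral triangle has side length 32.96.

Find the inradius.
r = Area/s with s the semi-perimeter.
Area = (√3/4)·32.96² = (√3/4)·1086.3616 ≈ 0.433013·1086.3616 ≈ 470.408
s = 3·32.96/2 = 49.44
r ≈ 470.408/49.44 ≈ 9.51473
(Equivalently r = side/(2√3) = 32.96/3.4641 ≈ 9.51473.)

r = 9.515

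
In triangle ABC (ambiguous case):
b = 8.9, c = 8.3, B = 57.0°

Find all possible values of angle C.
b/sin(B) = c/sin(C)  ⇒  sin(C) = c·sin(B)/b = 8.3·sin(57.0°)/8.9
sin(57.0°) ≈ 0.838671
sin(C) ≈ 8.3·0.838671/8.9 ≈ 6.96097/8.9 ≈ 0.782131
Candidate 1: C₁ = arcsin(0.782131) ≈ 51.4561°  →  A = 180° − 57.0° − 51.4561° ≈ 71.5439° > 0, valid
Candidate 2: C₂ = 180° − C₁ ≈ 128.544°  →  A = 180° − 57.0° − 128.544° ≈ -5.5439° ≤ 0, not a valid triangle

C = 51.46° (one solution)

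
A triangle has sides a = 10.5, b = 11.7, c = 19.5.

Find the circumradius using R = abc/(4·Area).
First find the area with Heron's formula.
s = (10.5 + 11.7 + 19.5)/2 = 20.85
Area = √(s(s−a)(s−b)(s−c)) = √(20.85·10.35·9.15·1.35) ≈ √2665.64 ≈ 51.6298
abc = 10.5·11.7·19.5 = 2395.575
R = abc/(4·Area) ≈ 2395.575/(4·51.6298) = 2395.575/206.519 ≈ 11.5998

R = 11.6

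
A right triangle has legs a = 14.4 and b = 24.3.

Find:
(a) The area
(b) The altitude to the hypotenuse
(a) The legs are perpendicular, so Area = ½·a·b = ½·14.4·24.3 = ½·349.92 = 174.96
(b) Hypotenuse c = √(a² + b²) = √(207.36 + 590.49) = √797.85 ≈ 28.2462
    Area = ½·c·h_c  ⇒  h_c = 2·Area/c = 349.92/28.2462 ≈ 12.3882

Area = 174.96, h_c = 12.39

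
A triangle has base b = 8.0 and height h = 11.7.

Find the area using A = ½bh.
A = ½·b·h = ½·8.0·11.7 = ½·93.6 = 46.8

Area = 46.8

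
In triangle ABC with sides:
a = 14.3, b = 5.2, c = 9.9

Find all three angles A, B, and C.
Law of cosines for each angle (a² = 204.49, b² = 27.04, c² = 98.01):
cos(A) = (b² + c² − a²)/(2bc) = (27.04 + 98.01 − 204.49)/(2·5.2·9.9) = -79.44/102.96 ≈ -0.771562  ⇒  A ≈ 140.494°
cos(B) = (a² + c² − b²)/(2ac) = (204.49 + 98.01 − 27.04)/(2·14.3·9.9) = 275.46/283.14 ≈ 0.972876  ⇒  B ≈ 13.3753°
cos(C) = (a² + b² − c²)/(2ab) = (204.49 + 27.04 − 98.01)/(2·14.3·5.2) = 133.52/148.72 ≈ 0.897795  ⇒  C ≈ 26.1303°
Check: A + B + C ≈ 180°

A = 140.5°, B = 13.38°, C = 26.13°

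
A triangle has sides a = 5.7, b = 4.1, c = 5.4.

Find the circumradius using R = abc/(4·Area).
First find the area with Heron's formula.
s = (5.7 + 4.1 + 5.4)/2 = 7.6
Area = √(s(s−a)(s−b)(s−c)) = √(7.6·1.9·3.5·2.2) ≈ √111.188 ≈ 10.5446
abc = 5.7·4.1·5.4 = 126.198
R = abc/(4·Area) ≈ 126.198/(4·10.5446) = 126.198/42.1783 ≈ 2.99201

R = 2.992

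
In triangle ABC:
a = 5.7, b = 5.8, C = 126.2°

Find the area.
Two sides and the included angle (SAS): A = ½·a·b·sin(C) = ½·5.7·5.8·sin(126.2°)
sin(126.2°) ≈ 0.80696
A ≈ ½·33.06·0.80696 = 16.53·0.80696 ≈ 13.3391

Area = 13.34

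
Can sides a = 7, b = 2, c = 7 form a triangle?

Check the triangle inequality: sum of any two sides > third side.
a + b vs c: 7 + 2 = 9 > 7  ✓
a + c vs b: 7 + 7 = 14 > 2  ✓
b + c vs a: 2 + 7 = 9 > 7  ✓

Yes, triangle inequality satisfied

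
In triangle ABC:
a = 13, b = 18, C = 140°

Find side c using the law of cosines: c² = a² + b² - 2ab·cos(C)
c² = 13² + 18² − 2·13·18·cos(140°)
cos(140°) ≈ -0.766044
c² ≈ 169 + 324 − 468·(-0.766044) ≈ 493 + 358.509 ≈ 851.509
c ≈ √851.509 ≈ 29.1806

c = 29.18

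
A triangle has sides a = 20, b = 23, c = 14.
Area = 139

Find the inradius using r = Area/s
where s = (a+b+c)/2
s = (20 + 23 + 14)/2 = 57/2 = 28.5
r = Area/s = 139/28.5 ≈ 4.87719

r = 4.877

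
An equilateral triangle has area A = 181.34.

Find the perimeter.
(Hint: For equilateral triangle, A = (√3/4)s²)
A = (√3/4)s²  ⇒  s² = 4A/√3 = 4·181.34/√3 = 725.36/1.73205 ≈ 418.787
s ≈ √418.787 ≈ 20.4643
Perimeter = 3s ≈ 3·20.4643 ≈ 61.3928

Perimeter = 61.39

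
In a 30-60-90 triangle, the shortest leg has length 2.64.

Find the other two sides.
In a 30-60-90 triangle the sides are in ratio 1 : √3 : 2 (short leg : long leg : hypotenuse).
Long leg = 2.64·√3 ≈ 2.64·1.73205 ≈ 4.57261
Hypotenuse = 2·2.64 = 5.28

Long leg = 2.64√3 = 4.573, Hypotenuse = 5.28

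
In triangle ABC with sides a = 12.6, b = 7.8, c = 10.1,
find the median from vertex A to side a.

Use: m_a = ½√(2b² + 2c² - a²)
m_a = ½√(2·7.8² + 2·10.1² − 12.6²) = ½√(2·60.84 + 2·102.01 − 158.76) = ½√(121.68 + 204.02 − 158.76) = ½√166.94
√166.94 ≈ 12.9205, so m_a ≈ 6.46026

m_a = 6.46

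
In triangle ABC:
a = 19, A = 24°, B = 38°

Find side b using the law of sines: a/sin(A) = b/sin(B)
a/sin(A) = b/sin(B)  ⇒  b = a·sin(B)/sin(A) = 19·sin(38°)/sin(24°)
sin(38°) ≈ 0.615661, sin(24°) ≈ 0.406737
b ≈ 19·0.615661/0.406737 ≈ 11.6976/0.406737 ≈ 28.7596

b = 28.76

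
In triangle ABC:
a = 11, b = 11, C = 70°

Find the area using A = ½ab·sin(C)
A = ½·a·b·sin(C) = ½·11·11·sin(70°)
sin(70°) ≈ 0.939693
A ≈ ½·121·0.939693 = 60.5·0.939693 ≈ 56.8514

Area = 56.85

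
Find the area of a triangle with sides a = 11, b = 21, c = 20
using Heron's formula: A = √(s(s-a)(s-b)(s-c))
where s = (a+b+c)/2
s = (11 + 21 + 20)/2 = 52/2 = 26
s − a = 15, s − b = 5, s − c = 6
s(s−a)(s−b)(s−c) = 26·15·5·6 = 11700
Area = √11700 ≈ 108.167

s = 26.0, Area = 108.2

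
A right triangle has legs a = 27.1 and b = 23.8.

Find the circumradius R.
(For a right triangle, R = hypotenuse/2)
Hypotenuse c = √(a² + b²) = √(734.41 + 566.44) = √1300.85 ≈ 36.0673
R = c/2 ≈ 36.0673/2 ≈ 18.0336

R = 18.03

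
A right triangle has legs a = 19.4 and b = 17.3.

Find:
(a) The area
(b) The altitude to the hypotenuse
(a) The legs are perpendicular, so Area = ½·a·b = ½·19.4·17.3 = ½·335.62 = 167.81
(b) Hypotenuse c = √(a² + b²) = √(376.36 + 299.29) = √675.65 ≈ 25.9933
    Area = ½·c·h_c  ⇒  h_c = 2·Area/c = 335.62/25.9933 ≈ 12.9118

Area = 167.81, h_c = 12.91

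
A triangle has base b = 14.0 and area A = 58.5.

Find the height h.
A = ½·b·h  ⇒  h = 2A/b = 2·58.5/14.0 = 117/14.0 ≈ 8.35714

h = 8.357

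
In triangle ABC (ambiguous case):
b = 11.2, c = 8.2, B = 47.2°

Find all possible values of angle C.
b/sin(B) = c/sin(C)  ⇒  sin(C) = c·sin(B)/b = 8.2·sin(47.2°)/11.2
sin(47.2°) ≈ 0.73373
sin(C) ≈ 8.2·0.73373/11.2 ≈ 6.01658/11.2 ≈ 0.537195
Candidate 1: C₁ = arcsin(0.537195) ≈ 32.4929°  →  A = 180° − 47.2° − 32.4929° ≈ 100.307° > 0, valid
Candidate 2: C₂ = 180° − C₁ ≈ 147.507°  →  A = 180° − 47.2° − 147.507° ≈ -14.7071° ≤ 0, not a valid triangle

C = 32.49° (one solution)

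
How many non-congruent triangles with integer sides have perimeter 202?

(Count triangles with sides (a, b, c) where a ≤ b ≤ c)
Let a ≤ b ≤ c with a + b + c = 202. The only binding inequality is a + b > c, i.e. 202 − c > c, so c < 202/2; and c ≥ 202/3 since c is the largest side.
So 68 ≤ c ≤ 100. For each c, b runs from ⌈(202 − c)/2⌉ up to c (then a = 202 − b − c satisfies 1 ≤ a ≤ b automatically), giving c − ⌈(202 − c)/2⌉ + 1 choices.
Summing over c: 2 + 3 + 5 + 6 + … + 48 + 50  (33 terms, c = 68, …, 100) = 850
Check (closed form: nearest integer to p²/48 for even p, (p+3)²/48 for odd p): 202²/48 = 40804/48 ≈ 850.08 → 850

850 triangles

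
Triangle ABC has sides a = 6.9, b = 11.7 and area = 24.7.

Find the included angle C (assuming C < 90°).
Area = ½·a·b·sin(C)  ⇒  sin(C) = 2·Area/(a·b) = 2·24.7/(6.9·11.7) = 49.4/80.73 ≈ 0.611916
C = arcsin(0.611916) ≈ 37.7282° (taking the acute solution since C < 90°)

C = 37.73°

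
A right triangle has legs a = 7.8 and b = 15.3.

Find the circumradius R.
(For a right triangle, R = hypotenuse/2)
Hypotenuse c = √(a² + b²) = √(60.84 + 234.09) = √294.93 ≈ 17.1735
R = c/2 ≈ 17.1735/2 ≈ 8.58676

R = 8.587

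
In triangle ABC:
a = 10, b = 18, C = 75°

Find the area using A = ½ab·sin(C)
A = ½·a·b·sin(C) = ½·10·18·sin(75°)
sin(75°) ≈ 0.965926
A ≈ ½·180·0.965926 = 90·0.965926 ≈ 86.9333

Area = 86.93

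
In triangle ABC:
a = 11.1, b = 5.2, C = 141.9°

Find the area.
Two sides and the included angle (SAS): A = ½·a·b·sin(C) = ½·11.1·5.2·sin(141.9°)
sin(141.9°) ≈ 0.617036
A ≈ ½·57.72·0.617036 = 28.86·0.617036 ≈ 17.8077

Area = 17.81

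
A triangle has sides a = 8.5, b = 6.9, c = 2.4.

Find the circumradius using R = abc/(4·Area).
First find the area with Heron's formula.
s = (8.5 + 6.9 + 2.4)/2 = 8.9
Area = √(s(s−a)(s−b)(s−c)) = √(8.9·0.4·2·6.5) ≈ √46.28 ≈ 6.80294
abc = 8.5·6.9·2.4 = 140.76
R = abc/(4·Area) ≈ 140.76/(4·6.80294) = 140.76/27.2118 ≈ 5.17276

R = 5.173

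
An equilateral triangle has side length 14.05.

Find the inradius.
r = Area/s with s the semi-perimeter.
Area = (√3/4)·14.05² = (√3/4)·197.4025 ≈ 0.433013·197.4025 ≈ 85.4778
s = 3·14.05/2 = 21.075
r ≈ 85.4778/21.075 ≈ 4.05589
(Equivalently r = side/(2√3) = 14.05/3.4641 ≈ 4.05589.)

r = 4.056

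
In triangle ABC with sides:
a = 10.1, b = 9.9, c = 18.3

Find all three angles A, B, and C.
Law of cosines for each angle (a² = 102.01, b² = 98.01, c² = 334.89):
cos(A) = (b² + c² − a²)/(2bc) = (98.01 + 334.89 − 102.01)/(2·9.9·18.3) = 330.89/362.34 ≈ 0.913203  ⇒  A ≈ 24.0482°
cos(B) = (a² + c² − b²)/(2ac) = (102.01 + 334.89 − 98.01)/(2·10.1·18.3) = 338.89/369.66 ≈ 0.916761  ⇒  B ≈ 23.5429°
cos(C) = (a² + b² − c²)/(2ab) = (102.01 + 98.01 − 334.89)/(2·10.1·9.9) = -134.87/199.98 ≈ -0.674417  ⇒  C ≈ 132.409°
Check: A + B + C ≈ 180°

A = 24.05°, B = 23.54°, C = 132.4°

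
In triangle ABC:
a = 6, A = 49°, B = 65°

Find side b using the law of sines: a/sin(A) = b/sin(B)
a/sin(A) = b/sin(B)  ⇒  b = a·sin(B)/sin(A) = 6·sin(65°)/sin(49°)
sin(65°) ≈ 0.906308, sin(49°) ≈ 0.75471
b ≈ 6·0.906308/0.75471 ≈ 5.43785/0.75471 ≈ 7.20522

b = 7.205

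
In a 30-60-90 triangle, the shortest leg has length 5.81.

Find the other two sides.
In a 30-60-90 triangle the sides are in ratio 1 : √3 : 2 (short leg : long leg : hypotenuse).
Long leg = 5.81·√3 ≈ 5.81·1.73205 ≈ 10.0632
Hypotenuse = 2·5.81 = 11.62

Long leg = 5.81√3 = 10.06, Hypotenuse = 11.62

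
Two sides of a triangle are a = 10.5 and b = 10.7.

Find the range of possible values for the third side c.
Triangle inequality: |a − b| < c < a + b
|a − b| = |10.5 − 10.7| = 0.2
a + b = 10.5 + 10.7 = 21.2

0.2 < c < 21.2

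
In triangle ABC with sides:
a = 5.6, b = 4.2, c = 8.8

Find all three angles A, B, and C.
Law of cosines for each angle (a² = 31.36, b² = 17.64, c² = 77.44):
cos(A) = (b² + c² − a²)/(2bc) = (17.64 + 77.44 − 31.36)/(2·4.2·8.8) = 63.72/73.92 ≈ 0.862013  ⇒  A ≈ 30.4566°
cos(B) = (a² + c² − b²)/(2ac) = (31.36 + 77.44 − 17.64)/(2·5.6·8.8) = 91.16/98.56 ≈ 0.924919  ⇒  B ≈ 22.3439°
cos(C) = (a² + b² − c²)/(2ab) = (31.36 + 17.64 − 77.44)/(2·5.6·4.2) = -28.44/47.04 ≈ -0.604592  ⇒  C ≈ 127.199°
Check: A + B + C ≈ 180°

A = 30.46°, B = 22.34°, C = 127.2°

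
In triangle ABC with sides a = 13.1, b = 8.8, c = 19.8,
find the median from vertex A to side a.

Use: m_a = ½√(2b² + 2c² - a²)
m_a = ½√(2·8.8² + 2·19.8² − 13.1²) = ½√(2·77.44 + 2·392.04 − 171.61) = ½√(154.88 + 784.08 − 171.61) = ½√767.35
√767.35 ≈ 27.7011, so m_a ≈ 13.8505

m_a = 13.85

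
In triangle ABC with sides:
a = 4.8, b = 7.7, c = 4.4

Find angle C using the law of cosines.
c² = a² + b² − 2ab·cos(C)  ⇒  cos(C) = (a² + b² − c²)/(2ab)
cos(C) = (4.8² + 7.7² − 4.4²)/(2·4.8·7.7) = (23.04 + 59.29 − 19.36)/73.92 = 62.97/73.92 ≈ 0.851867
C = arccos(0.851867) ≈ 31.5847°

C = 31.58°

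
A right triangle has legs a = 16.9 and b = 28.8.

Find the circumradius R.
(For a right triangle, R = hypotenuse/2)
Hypotenuse c = √(a² + b²) = √(285.61 + 829.44) = √1115.05 ≈ 33.3924
R = c/2 ≈ 33.3924/2 ≈ 16.6962

R = 16.7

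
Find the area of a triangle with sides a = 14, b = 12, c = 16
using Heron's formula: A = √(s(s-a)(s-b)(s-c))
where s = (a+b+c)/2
s = (14 + 12 + 16)/2 = 42/2 = 21
s − a = 7, s − b = 9, s − c = 5
s(s−a)(s−b)(s−c) = 21·7·9·5 = 6615
Area = √6615 ≈ 81.3327

s = 21.0, Area = 81.33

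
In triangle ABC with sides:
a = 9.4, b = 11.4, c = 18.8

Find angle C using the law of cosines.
c² = a² + b² − 2ab·cos(C)  ⇒  cos(C) = (a² + b² − c²)/(2ab)
cos(C) = (9.4² + 11.4² − 18.8²)/(2·9.4·11.4) = (88.36 + 129.96 − 353.44)/214.32 = -135.12/214.32 ≈ -0.630459
C = arccos(-0.630459) ≈ 129.084°

C = 129.1°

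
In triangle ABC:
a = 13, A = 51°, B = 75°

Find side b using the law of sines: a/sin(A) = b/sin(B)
a/sin(A) = b/sin(B)  ⇒  b = a·sin(B)/sin(A) = 13·sin(75°)/sin(51°)
sin(75°) ≈ 0.965926, sin(51°) ≈ 0.777146
b ≈ 13·0.965926/0.777146 ≈ 12.557/0.777146 ≈ 16.1579

b = 16.16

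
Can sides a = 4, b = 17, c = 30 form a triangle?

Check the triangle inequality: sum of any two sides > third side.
a + b vs c: 4 + 17 = 21 ≤ 30  ✗
a + c vs b: 4 + 30 = 34 > 17  ✓
b + c vs a: 17 + 30 = 47 > 4  ✓

No: 4 + 17 = 21 is not > 30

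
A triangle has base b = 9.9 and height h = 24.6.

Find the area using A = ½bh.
A = ½·b·h = ½·9.9·24.6 = ½·243.54 = 121.77

Area = 121.77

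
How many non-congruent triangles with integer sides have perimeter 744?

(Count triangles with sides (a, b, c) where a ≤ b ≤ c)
Let a ≤ b ≤ c with a + b + c = 744. The only binding inequality is a + b > c, i.e. 744 − c > c, so c < 744/2; and c ≥ 744/3 since c is the largest side.
So 248 ≤ c ≤ 371. For each c, b runs from ⌈(744 − c)/2⌉ up to c (then a = 744 − b − c satisfies 1 ≤ a ≤ b automatically), giving c − ⌈(744 − c)/2⌉ + 1 choices.
Summing over c: 1 + 2 + 4 + 5 + … + 184 + 185  (124 terms, c = 248, …, 371) = 11532
Check (closed form: nearest integer to p²/48 for even p, (p+3)²/48 for odd p): 744²/48 = 553536/48 ≈ 11532.00 → 11532

11532 triangles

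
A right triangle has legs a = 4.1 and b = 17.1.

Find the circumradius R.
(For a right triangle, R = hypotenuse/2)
Hypotenuse c = √(a² + b²) = √(16.81 + 292.41) = √309.22 ≈ 17.5847
R = c/2 ≈ 17.5847/2 ≈ 8.79233

R = 8.792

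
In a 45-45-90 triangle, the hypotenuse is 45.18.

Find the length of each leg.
In a 45-45-90 triangle hypotenuse = leg·√2, so leg = hypotenuse/√2.
Leg = 45.18/√2 ≈ 45.18/1.41421 ≈ 31.9471

Each leg = 31.95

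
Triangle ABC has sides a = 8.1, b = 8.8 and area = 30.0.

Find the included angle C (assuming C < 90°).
Area = ½·a·b·sin(C)  ⇒  sin(C) = 2·Area/(a·b) = 2·30.0/(8.1·8.8) = 60/71.28 ≈ 0.841751
C = arcsin(0.841751) ≈ 57.3255° (taking the acute solution since C < 90°)

C = 57.33°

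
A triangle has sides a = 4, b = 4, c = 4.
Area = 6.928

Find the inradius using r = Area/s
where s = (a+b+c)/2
s = (4 + 4 + 4)/2 = 12/2 = 6
r = Area/s = 6.928/6 ≈ 1.15467

r = 1.155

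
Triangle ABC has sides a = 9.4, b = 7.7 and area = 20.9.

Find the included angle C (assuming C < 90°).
Area = ½·a·b·sin(C)  ⇒  sin(C) = 2·Area/(a·b) = 2·20.9/(9.4·7.7) = 41.8/72.38 ≈ 0.577508
C = arcsin(0.577508) ≈ 35.2754° (taking the acute solution since C < 90°)

C = 35.28°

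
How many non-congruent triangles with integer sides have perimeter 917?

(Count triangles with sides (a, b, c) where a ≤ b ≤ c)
Let a ≤ b ≤ c with a + b + c = 917. The only binding inequality is a + b > c, i.e. 917 − c > c, so c < 917/2; and c ≥ 917/3 since c is the largest side.
So 306 ≤ c ≤ 458. For each c, b runs from ⌈(917 − c)/2⌉ up to c (then a = 917 − b − c satisfies 1 ≤ a ≤ b automatically), giving c − ⌈(917 − c)/2⌉ + 1 choices.
Summing over c: 1 + 3 + 4 + 6 + … + 228 + 229  (153 terms, c = 306, …, 458) = 17633
Check (closed form: nearest integer to p²/48 for even p, (p+3)²/48 for odd p): (917+3)²/48 = 920²/48 = 846400/48 ≈ 17633.33 → 17633

17633 triangles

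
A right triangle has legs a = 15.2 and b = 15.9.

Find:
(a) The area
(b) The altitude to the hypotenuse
(a) The legs are perpendicular, so Area = ½·a·b = ½·15.2·15.9 = ½·241.68 = 120.84
(b) Hypotenuse c = √(a² + b²) = √(231.04 + 252.81) = √483.85 ≈ 21.9966
    Area = ½·c·h_c  ⇒  h_c = 2·Area/c = 241.68/21.9966 ≈ 10.9872

Area = 120.84, h_c = 10.99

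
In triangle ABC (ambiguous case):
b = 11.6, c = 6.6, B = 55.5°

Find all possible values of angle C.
b/sin(B) = c/sin(C)  ⇒  sin(C) = c·sin(B)/b = 6.6·sin(55.5°)/11.6
sin(55.5°) ≈ 0.824126
sin(C) ≈ 6.6·0.824126/11.6 ≈ 5.43923/11.6 ≈ 0.468899
Candidate 1: C₁ = arcsin(0.468899) ≈ 27.9629°  →  A = 180° − 55.5° − 27.9629° ≈ 96.5371° > 0, valid
Candidate 2: C₂ = 180° − C₁ ≈ 152.037°  →  A = 180° − 55.5° − 152.037° ≈ -27.5371° ≤ 0, not a valid triangle

C = 27.96° (one solution)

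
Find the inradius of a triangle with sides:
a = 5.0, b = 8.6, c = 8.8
r = Area/s where s is the semi-perimeter.
s = (5.0 + 8.6 + 8.8)/2 = 22.4/2 = 11.2
Area = √(s(s−a)(s−b)(s−c)) = √(11.2·6.2·2.6·2.4) ≈ √433.306 ≈ 20.816
r ≈ 20.816/11.2 ≈ 1.85857

r = 1.859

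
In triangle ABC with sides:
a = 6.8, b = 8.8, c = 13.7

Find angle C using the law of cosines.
c² = a² + b² − 2ab·cos(C)  ⇒  cos(C) = (a² + b² − c²)/(2ab)
cos(C) = (6.8² + 8.8² − 13.7²)/(2·6.8·8.8) = (46.24 + 77.44 − 187.69)/119.68 = -64.01/119.68 ≈ -0.534843
C = arccos(-0.534843) ≈ 122.333°

C = 122.3°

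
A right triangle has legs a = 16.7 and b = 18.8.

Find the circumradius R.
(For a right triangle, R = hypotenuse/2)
Hypotenuse c = √(a² + b²) = √(278.89 + 353.44) = √632.33 ≈ 25.1462
R = c/2 ≈ 25.1462/2 ≈ 12.5731

R = 12.57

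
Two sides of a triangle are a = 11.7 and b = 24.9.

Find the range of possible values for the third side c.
Triangle inequality: |a − b| < c < a + b
|a − b| = |11.7 − 24.9| = 13.2
a + b = 11.7 + 24.9 = 36.6

13.2 < c < 36.6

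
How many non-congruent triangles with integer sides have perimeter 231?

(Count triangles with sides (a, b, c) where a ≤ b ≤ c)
Let a ≤ b ≤ c with a + b + c = 231. The only binding inequality is a + b > c, i.e. 231 − c > c, so c < 231/2; and c ≥ 231/3 since c is the largest side.
So 77 ≤ c ≤ 115. For each c, b runs from ⌈(231 − c)/2⌉ up to c (then a = 231 − b − c satisfies 1 ≤ a ≤ b automatically), giving c − ⌈(231 − c)/2⌉ + 1 choices.
Summing over c: 1 + 2 + 4 + 5 + … + 56 + 58  (39 terms, c = 77, …, 115) = 1141
Check (closed form: nearest integer to p²/48 for even p, (p+3)²/48 for odd p): (231+3)²/48 = 234²/48 = 54756/48 ≈ 1140.75 → 1141

1141 triangles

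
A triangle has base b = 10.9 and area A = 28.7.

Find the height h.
A = ½·b·h  ⇒  h = 2A/b = 2·28.7/10.9 = 57.4/10.9 ≈ 5.26606

h = 5.266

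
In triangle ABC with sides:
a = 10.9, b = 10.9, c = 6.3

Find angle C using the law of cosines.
c² = a² + b² − 2ab·cos(C)  ⇒  cos(C) = (a² + b² − c²)/(2ab)
cos(C) = (10.9² + 10.9² − 6.3²)/(2·10.9·10.9) = (118.81 + 118.81 − 39.69)/237.62 = 197.93/237.62 ≈ 0.832969
C = arccos(0.832969) ≈ 33.5951°

C = 33.6°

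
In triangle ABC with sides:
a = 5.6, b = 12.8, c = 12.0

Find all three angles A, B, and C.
Law of cosines for each angle (a² = 31.36, b² = 163.84, c² = 144):
cos(A) = (b² + c² − a²)/(2bc) = (163.84 + 144 − 31.36)/(2·12.8·12.0) = 276.48/307.2 ≈ 0.9  ⇒  A ≈ 25.8419°
cos(B) = (a² + c² − b²)/(2ac) = (31.36 + 144 − 163.84)/(2·5.6·12.0) = 11.52/134.4 ≈ 0.0857143  ⇒  B ≈ 85.0829°
cos(C) = (a² + b² − c²)/(2ab) = (31.36 + 163.84 − 144)/(2·5.6·12.8) = 51.2/143.36 ≈ 0.357143  ⇒  C ≈ 69.0752°
Check: A + B + C ≈ 180°

A = 25.84°, B = 85.08°, C = 69.08°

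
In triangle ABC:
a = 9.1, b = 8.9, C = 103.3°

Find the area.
Two sides and the included angle (SAS): A = ½·a·b·sin(C) = ½·9.1·8.9·sin(103.3°)
sin(103.3°) ≈ 0.973179
A ≈ ½·80.99·0.973179 = 40.495·0.973179 ≈ 39.4089

Area = 39.41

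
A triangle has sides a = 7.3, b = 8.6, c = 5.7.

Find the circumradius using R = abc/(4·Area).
First find the area with Heron's formula.
s = (7.3 + 8.6 + 5.7)/2 = 10.8
Area = √(s(s−a)(s−b)(s−c)) = √(10.8·3.5·2.2·5.1) ≈ √424.116 ≈ 20.5941
abc = 7.3·8.6·5.7 = 357.846
R = abc/(4·Area) ≈ 357.846/(4·20.5941) = 357.846/82.3763 ≈ 4.34404

R = 4.344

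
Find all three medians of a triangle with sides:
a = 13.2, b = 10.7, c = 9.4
Median formula: m_a = ½√(2b² + 2c² − a²) (and cyclically). a² = 174.24, b² = 114.49, c² = 88.36.
m_a = ½√(2·114.49 + 2·88.36 − 174.24) = ½√231.46 ≈ ½·15.2138 ≈ 7.6069
m_b = ½√(2·174.24 + 2·88.36 − 114.49) = ½√410.71 ≈ ½·20.266 ≈ 10.133
m_c = ½√(2·174.24 + 2·114.49 − 88.36) = ½√489.1 ≈ ½·22.1156 ≈ 11.0578

m_a = 7.607, m_b = 10.13, m_c = 11.06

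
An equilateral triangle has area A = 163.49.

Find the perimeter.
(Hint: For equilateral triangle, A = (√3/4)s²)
A = (√3/4)s²  ⇒  s² = 4A/√3 = 4·163.49/√3 = 653.96/1.73205 ≈ 377.564
s ≈ √377.564 ≈ 19.431
Perimeter = 3s ≈ 3·19.431 ≈ 58.293

Perimeter = 58.29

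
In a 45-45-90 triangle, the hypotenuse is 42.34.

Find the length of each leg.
In a 45-45-90 triangle hypotenuse = leg·√2, so leg = hypotenuse/√2.
Leg = 42.34/√2 ≈ 42.34/1.41421 ≈ 29.9389

Each leg = 29.94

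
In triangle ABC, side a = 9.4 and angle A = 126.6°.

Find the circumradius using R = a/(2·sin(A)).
R = a/(2·sin(A)) = 9.4/(2·sin(126.6°))
sin(126.6°) ≈ 0.802817
R ≈ 9.4/(2·0.802817) = 9.4/1.60563 ≈ 5.85438

R = 5.854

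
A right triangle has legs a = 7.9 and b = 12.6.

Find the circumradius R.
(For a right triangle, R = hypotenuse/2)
Hypotenuse c = √(a² + b²) = √(62.41 + 158.76) = √221.17 ≈ 14.8718
R = c/2 ≈ 14.8718/2 ≈ 7.43589

R = 7.436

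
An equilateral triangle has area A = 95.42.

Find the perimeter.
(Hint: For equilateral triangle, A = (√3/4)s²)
A = (√3/4)s²  ⇒  s² = 4A/√3 = 4·95.42/√3 = 381.68/1.73205 ≈ 220.363
s ≈ √220.363 ≈ 14.8446
Perimeter = 3s ≈ 3·14.8446 ≈ 44.5339

Perimeter = 44.53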